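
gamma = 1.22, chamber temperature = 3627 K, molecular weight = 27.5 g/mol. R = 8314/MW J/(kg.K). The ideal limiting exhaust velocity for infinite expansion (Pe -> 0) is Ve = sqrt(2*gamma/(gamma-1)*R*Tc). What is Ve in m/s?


R = 8314 / 27.5 = 302.33 J/(kg.K)
Ve = sqrt(2 * 1.22 / (1.22 - 1) * 302.33 * 3627) = 3487 m/s

3487 m/s


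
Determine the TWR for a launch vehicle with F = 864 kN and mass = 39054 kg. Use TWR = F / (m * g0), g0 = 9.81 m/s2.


TWR = 864000 / (39054 * 9.81) = 2.26

2.26


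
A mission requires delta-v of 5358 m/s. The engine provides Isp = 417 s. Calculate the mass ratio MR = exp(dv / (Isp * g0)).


Ve = 417 * 9.81 = 4090.77 m/s
MR = exp(5358 / 4090.77) = 3.705

3.705


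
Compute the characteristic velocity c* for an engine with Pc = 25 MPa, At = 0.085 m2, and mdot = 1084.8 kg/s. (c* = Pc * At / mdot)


c* = 25e6 * 0.085 / 1084.8 = 1959 m/s

1959 m/s


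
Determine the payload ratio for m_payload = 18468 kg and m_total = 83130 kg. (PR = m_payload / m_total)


PR = 18468 / 83130 = 0.2222

0.2222


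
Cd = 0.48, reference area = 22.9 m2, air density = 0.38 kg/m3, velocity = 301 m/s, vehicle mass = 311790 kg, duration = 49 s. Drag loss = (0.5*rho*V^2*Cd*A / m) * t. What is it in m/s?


D = 0.5 * 0.38 * 301^2 * 0.48 * 22.9 = 189218.38 N
a = 189218.38 / 311790 = 0.6069 m/s2
dV = 0.6069 * 49 = 29.7 m/s

29.7 m/s


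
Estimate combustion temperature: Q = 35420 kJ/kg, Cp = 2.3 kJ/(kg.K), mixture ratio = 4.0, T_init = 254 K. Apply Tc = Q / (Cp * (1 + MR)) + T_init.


Tc = 35420 / (2.3 * (1 + 4.0)) + 254 = 3334 K

3334 K


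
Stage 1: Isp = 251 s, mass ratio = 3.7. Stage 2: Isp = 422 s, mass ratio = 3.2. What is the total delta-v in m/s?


dV1 = 251 * 9.81 * ln(3.7) = 3221.5 m/s
dV2 = 422 * 9.81 * ln(3.2) = 4815.2 m/s
Total dV = 3221.5 + 4815.2 = 8036.7 m/s ~ 8037 m/s

8037 m/s


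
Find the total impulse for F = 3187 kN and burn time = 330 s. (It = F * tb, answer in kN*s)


It = 3187 * 330 = 1051710 kN*s

1051710 kN*s


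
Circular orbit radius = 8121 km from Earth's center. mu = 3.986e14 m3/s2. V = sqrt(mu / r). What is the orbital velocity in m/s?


V = sqrt(3.986e14 / 8121000) = 7006 m/s

7006 m/s


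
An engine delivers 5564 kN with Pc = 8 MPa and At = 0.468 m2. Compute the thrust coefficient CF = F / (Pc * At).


CF = 5564000 / (8e6 * 0.468) = 1.49

1.49


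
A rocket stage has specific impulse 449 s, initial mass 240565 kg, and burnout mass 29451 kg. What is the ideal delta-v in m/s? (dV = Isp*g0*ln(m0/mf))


Ve = 449 * 9.81 = 4404.69 m/s
dV = 4404.69 * ln(240565/29451) = 9251 m/s

9251 m/s


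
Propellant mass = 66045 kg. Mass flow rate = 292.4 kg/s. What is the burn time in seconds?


tb = 66045 / 292.4 = 225.9 s

225.9 s


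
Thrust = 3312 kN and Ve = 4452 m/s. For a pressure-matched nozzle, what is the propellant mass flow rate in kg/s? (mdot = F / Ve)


mdot = F / Ve = 3312000 / 4452 = 743.9 kg/s

743.9 kg/s


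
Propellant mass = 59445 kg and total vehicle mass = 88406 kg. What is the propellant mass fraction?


PMF = 59445 / 88406 = 0.672

0.672


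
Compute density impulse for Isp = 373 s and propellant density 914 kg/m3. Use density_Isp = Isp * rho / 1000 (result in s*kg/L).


rho*Isp = 373 * 914 / 1000 = 341 s*kg/L

341 s*kg/L


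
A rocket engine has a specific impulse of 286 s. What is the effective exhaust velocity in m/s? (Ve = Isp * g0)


Ve = Isp * g0 = 286 * 9.81 = 2805.7 m/s

2805.7 m/s


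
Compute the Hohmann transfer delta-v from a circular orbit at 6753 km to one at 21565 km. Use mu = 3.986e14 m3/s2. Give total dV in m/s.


V1 = sqrt(mu/r1) = 7682.81 m/s
dV1 = V1*(sqrt(2*r2/(r1+r2)) - 1) = 1798.72 m/s
V2 = sqrt(mu/r2) = 4299.26 m/s
dV2 = V2*(1 - sqrt(2*r1/(r1+r2))) = 1330.15 m/s
Total dV = 3129 m/s

3129 m/s


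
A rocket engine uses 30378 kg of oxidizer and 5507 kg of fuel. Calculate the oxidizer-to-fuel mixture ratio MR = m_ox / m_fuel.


MR = 30378 / 5507 = 5.52

5.52


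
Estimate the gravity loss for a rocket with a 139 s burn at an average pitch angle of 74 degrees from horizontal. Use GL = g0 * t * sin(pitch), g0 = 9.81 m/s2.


GL = 9.81 * 139 * sin(74 deg) = 1311 m/s

1311 m/s


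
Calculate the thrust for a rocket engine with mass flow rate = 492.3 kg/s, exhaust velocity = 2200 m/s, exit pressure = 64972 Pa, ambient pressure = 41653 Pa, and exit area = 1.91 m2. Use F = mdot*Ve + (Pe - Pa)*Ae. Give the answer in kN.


F = 492.3 * 2200 + (64972 - 41653) * 1.91 = 1.1276e+06 N = 1127.6 kN

1127.6 kN


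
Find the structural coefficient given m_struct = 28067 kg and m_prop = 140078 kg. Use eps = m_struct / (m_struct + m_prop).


eps = 28067 / (28067 + 140078) = 0.1669

0.1669


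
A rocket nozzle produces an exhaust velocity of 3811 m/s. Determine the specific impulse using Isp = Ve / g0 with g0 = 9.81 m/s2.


Isp = Ve / g0 = 3811 / 9.81 = 388.5 s

388.5 s


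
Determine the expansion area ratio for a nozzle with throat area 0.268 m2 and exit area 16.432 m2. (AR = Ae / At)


AR = 16.432 / 0.268 = 61.3

61.3


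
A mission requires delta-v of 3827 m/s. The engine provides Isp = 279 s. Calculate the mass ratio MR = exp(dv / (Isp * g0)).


Ve = 279 * 9.81 = 2736.99 m/s
MR = exp(3827 / 2736.99) = 4.048

4.048


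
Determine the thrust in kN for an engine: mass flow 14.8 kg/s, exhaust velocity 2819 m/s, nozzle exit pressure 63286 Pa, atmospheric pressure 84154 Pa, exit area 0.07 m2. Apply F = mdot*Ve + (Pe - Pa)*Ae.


F = 14.8 * 2819 + (63286 - 84154) * 0.07 = 40260.0 N = 40.3 kN

40.3 kN


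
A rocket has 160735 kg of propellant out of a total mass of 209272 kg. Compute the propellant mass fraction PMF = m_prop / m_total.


PMF = 160735 / 209272 = 0.768

0.768


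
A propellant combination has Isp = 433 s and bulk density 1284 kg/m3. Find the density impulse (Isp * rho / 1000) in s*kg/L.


rho*Isp = 433 * 1284 / 1000 = 556 s*kg/L

556 s*kg/L


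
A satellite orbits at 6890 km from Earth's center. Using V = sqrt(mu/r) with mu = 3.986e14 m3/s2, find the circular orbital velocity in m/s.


V = sqrt(3.986e14 / 6890000) = 7606 m/s

7606 m/s


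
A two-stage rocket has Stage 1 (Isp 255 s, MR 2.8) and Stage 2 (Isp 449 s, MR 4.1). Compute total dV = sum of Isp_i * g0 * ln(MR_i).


dV1 = 255 * 9.81 * ln(2.8) = 2575.6 m/s
dV2 = 449 * 9.81 * ln(4.1) = 6215.0 m/s
Total dV = 2575.6 + 6215.0 = 8790.6 m/s ~ 8791 m/s

8791 m/s


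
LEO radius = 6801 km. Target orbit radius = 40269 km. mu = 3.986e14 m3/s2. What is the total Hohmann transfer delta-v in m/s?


V1 = sqrt(mu/r1) = 7655.65 m/s
dV1 = V1*(sqrt(2*r2/(r1+r2)) - 1) = 2358.42 m/s
V2 = sqrt(mu/r2) = 3146.18 m/s
dV2 = V2*(1 - sqrt(2*r1/(r1+r2))) = 1454.91 m/s
Total dV = 3813 m/s

3813 m/s


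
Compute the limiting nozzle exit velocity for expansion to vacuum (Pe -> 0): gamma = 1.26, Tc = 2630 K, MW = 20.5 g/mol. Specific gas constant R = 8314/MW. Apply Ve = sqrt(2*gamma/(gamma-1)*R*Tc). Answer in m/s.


R = 8314 / 20.5 = 405.56 J/(kg.K)
Ve = sqrt(2 * 1.26 / (1.26 - 1) * 405.56 * 2630) = 3215 m/s

3215 m/s


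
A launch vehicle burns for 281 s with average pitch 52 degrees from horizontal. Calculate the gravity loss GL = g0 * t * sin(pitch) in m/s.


GL = 9.81 * 281 * sin(52 deg) = 2172 m/s

2172 m/s


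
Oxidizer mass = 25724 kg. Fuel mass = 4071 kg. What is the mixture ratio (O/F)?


MR = 25724 / 4071 = 6.32

6.32


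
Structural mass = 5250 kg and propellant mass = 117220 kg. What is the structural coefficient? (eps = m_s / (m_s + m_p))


eps = 5250 / (5250 + 117220) = 0.0429

0.0429


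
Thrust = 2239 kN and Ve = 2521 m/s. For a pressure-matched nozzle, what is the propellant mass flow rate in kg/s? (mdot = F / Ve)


mdot = F / Ve = 2239000 / 2521 = 888.1 kg/s

888.1 kg/s


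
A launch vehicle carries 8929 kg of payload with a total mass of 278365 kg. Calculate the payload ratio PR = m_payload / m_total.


PR = 8929 / 278365 = 0.0321

0.0321


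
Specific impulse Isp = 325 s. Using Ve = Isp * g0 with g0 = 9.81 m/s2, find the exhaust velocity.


Ve = Isp * g0 = 325 * 9.81 = 3188.2 m/s

3188.2 m/s


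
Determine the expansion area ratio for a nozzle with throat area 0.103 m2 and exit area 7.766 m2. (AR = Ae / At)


AR = 7.766 / 0.103 = 75.4

75.4


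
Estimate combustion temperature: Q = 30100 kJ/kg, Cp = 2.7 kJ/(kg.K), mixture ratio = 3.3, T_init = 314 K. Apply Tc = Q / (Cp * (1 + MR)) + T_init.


Tc = 30100 / (2.7 * (1 + 3.3)) + 314 = 2907 K

2907 K


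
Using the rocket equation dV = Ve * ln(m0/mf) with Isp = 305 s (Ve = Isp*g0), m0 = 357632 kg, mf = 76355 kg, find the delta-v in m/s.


Ve = 305 * 9.81 = 2992.05 m/s
dV = 2992.05 * ln(357632/76355) = 4620 m/s

4620 m/s


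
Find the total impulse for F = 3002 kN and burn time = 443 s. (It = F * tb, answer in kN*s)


It = 3002 * 443 = 1329886 kN*s

1329886 kN*s


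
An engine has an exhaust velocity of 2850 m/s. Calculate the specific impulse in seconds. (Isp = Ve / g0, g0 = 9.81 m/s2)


Isp = Ve / g0 = 2850 / 9.81 = 290.5 s

290.5 s


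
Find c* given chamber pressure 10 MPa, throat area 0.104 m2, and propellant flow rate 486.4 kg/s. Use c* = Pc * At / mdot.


c* = 10e6 * 0.104 / 486.4 = 2138 m/s

2138 m/s


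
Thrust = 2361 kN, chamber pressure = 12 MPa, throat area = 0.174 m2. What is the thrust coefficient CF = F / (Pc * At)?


CF = 2361000 / (12e6 * 0.174) = 1.13

1.13


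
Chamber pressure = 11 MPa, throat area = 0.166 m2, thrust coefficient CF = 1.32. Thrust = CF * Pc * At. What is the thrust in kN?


F = 1.32 * 11e6 * 0.166 = 2.4103e+06 N = 2410.3 kN

2410.3 kN


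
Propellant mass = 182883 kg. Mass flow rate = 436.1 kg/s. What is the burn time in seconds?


tb = 182883 / 436.1 = 419.4 s

419.4 s


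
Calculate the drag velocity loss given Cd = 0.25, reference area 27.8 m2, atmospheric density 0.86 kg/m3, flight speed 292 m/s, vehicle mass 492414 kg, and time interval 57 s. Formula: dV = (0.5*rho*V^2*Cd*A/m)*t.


D = 0.5 * 0.86 * 292^2 * 0.25 * 27.8 = 254811.46 N
a = 254811.46 / 492414 = 0.5175 m/s2
dV = 0.5175 * 57 = 29.5 m/s

29.5 m/s


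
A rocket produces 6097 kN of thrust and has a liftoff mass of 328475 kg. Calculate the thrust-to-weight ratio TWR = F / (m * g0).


TWR = 6097000 / (328475 * 9.81) = 1.89

1.89


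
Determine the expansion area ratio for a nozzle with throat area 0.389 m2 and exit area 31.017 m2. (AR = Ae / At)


AR = 31.017 / 0.389 = 79.7

79.7


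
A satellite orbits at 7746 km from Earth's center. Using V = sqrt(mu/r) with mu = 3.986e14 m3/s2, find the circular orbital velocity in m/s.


V = sqrt(3.986e14 / 7746000) = 7173 m/s

7173 m/s


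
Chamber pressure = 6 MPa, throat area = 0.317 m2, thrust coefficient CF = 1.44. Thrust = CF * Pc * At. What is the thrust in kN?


F = 1.44 * 6e6 * 0.317 = 2.7389e+06 N = 2738.9 kN

2738.9 kN


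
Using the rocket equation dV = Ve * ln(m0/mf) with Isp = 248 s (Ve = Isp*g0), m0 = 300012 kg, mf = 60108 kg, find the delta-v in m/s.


Ve = 248 * 9.81 = 2432.88 m/s
dV = 2432.88 * ln(300012/60108) = 3911 m/s

3911 m/s


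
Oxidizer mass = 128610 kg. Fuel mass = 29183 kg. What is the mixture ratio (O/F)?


MR = 128610 / 29183 = 4.41

4.41


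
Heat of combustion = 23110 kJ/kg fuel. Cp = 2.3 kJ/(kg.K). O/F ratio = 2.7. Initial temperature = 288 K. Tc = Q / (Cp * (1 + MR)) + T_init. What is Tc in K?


Tc = 23110 / (2.3 * (1 + 2.7)) + 288 = 3004 K

3004 K


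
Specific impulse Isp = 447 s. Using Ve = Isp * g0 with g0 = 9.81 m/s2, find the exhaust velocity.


Ve = Isp * g0 = 447 * 9.81 = 4385.1 m/s

4385.1 m/s


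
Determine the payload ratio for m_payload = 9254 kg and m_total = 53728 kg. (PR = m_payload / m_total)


PR = 9254 / 53728 = 0.1722

0.1722


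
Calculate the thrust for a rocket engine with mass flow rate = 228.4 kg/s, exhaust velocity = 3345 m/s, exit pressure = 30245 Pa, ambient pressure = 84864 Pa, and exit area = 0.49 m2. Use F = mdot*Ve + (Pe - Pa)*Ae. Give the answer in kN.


F = 228.4 * 3345 + (30245 - 84864) * 0.49 = 737235.0 N = 737.2 kN

737.2 kN


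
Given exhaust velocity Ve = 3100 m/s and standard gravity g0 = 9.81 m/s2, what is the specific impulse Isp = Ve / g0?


Isp = Ve / g0 = 3100 / 9.81 = 316.0 s

316.0 s


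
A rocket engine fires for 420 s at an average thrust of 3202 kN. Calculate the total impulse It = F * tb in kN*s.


It = 3202 * 420 = 1344840 kN*s

1344840 kN*s


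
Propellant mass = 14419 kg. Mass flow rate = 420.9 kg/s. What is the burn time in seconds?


tb = 14419 / 420.9 = 34.3 s

34.3 s


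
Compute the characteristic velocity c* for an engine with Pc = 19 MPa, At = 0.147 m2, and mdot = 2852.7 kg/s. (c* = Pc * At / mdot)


c* = 19e6 * 0.147 / 2852.7 = 979 m/s

979 m/s


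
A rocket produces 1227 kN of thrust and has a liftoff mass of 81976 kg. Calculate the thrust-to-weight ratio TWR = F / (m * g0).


TWR = 1227000 / (81976 * 9.81) = 1.53

1.53


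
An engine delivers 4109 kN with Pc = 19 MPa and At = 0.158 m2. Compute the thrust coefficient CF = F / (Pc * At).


CF = 4109000 / (19e6 * 0.158) = 1.37

1.37


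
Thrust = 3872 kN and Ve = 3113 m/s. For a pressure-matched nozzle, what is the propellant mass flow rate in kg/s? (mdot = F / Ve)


mdot = F / Ve = 3872000 / 3113 = 1243.8 kg/s

1243.8 kg/s


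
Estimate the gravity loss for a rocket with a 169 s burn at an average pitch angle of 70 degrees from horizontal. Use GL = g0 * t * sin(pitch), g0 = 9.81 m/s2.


GL = 9.81 * 169 * sin(70 deg) = 1558 m/s

1558 m/s


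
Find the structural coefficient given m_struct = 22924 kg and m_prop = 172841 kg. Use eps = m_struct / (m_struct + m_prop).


eps = 22924 / (22924 + 172841) = 0.1171

0.1171


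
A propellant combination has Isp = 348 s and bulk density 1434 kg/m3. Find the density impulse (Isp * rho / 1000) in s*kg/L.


rho*Isp = 348 * 1434 / 1000 = 499 s*kg/L

499 s*kg/L


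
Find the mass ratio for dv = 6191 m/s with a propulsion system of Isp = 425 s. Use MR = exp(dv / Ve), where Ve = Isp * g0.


Ve = 425 * 9.81 = 4169.25 m/s
MR = exp(6191 / 4169.25) = 4.415

4.415


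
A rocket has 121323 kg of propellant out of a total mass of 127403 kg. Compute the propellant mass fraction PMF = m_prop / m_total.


PMF = 121323 / 127403 = 0.952

0.952


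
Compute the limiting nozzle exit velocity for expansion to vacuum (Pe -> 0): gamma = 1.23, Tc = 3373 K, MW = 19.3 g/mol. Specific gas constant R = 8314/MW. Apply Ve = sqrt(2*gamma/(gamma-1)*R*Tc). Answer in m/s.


R = 8314 / 19.3 = 430.78 J/(kg.K)
Ve = sqrt(2 * 1.23 / (1.23 - 1) * 430.78 * 3373) = 3942 m/s

3942 m/s


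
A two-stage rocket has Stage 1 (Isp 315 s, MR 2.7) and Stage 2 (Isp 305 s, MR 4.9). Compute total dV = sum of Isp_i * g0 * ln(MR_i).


dV1 = 315 * 9.81 * ln(2.7) = 3069.3 m/s
dV2 = 305 * 9.81 * ln(4.9) = 4755.1 m/s
Total dV = 3069.3 + 4755.1 = 7824.4 m/s ~ 7824 m/s

7824 m/s


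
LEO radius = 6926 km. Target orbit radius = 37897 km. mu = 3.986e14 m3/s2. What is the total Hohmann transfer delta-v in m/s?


V1 = sqrt(mu/r1) = 7586.25 m/s
dV1 = V1*(sqrt(2*r2/(r1+r2)) - 1) = 2278.68 m/s
V2 = sqrt(mu/r2) = 3243.14 m/s
dV2 = V2*(1 - sqrt(2*r1/(r1+r2))) = 1440.24 m/s
Total dV = 3719 m/s

3719 m/s


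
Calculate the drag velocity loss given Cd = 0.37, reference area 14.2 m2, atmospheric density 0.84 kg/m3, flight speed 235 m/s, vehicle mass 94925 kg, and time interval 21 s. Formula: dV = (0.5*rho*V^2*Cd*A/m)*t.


D = 0.5 * 0.84 * 235^2 * 0.37 * 14.2 = 121863.9 N
a = 121863.9 / 94925 = 1.2838 m/s2
dV = 1.2838 * 21 = 27.0 m/s

27.0 m/s


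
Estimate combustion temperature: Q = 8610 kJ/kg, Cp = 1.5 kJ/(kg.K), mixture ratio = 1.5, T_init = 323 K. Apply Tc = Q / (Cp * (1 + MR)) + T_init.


Tc = 8610 / (1.5 * (1 + 1.5)) + 323 = 2619 K

2619 K


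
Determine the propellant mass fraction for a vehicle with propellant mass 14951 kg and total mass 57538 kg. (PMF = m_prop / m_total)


PMF = 14951 / 57538 = 0.26

0.26


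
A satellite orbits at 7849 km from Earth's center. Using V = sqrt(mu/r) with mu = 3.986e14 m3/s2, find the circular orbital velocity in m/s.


V = sqrt(3.986e14 / 7849000) = 7126 m/s

7126 m/s


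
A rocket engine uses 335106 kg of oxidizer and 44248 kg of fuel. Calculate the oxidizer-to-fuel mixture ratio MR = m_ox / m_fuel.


MR = 335106 / 44248 = 7.57

7.57


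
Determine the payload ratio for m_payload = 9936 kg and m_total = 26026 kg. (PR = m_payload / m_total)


PR = 9936 / 26026 = 0.3818

0.3818


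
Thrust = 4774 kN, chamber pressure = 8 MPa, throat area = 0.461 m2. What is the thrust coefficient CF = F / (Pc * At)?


CF = 4774000 / (8e6 * 0.461) = 1.29

1.29


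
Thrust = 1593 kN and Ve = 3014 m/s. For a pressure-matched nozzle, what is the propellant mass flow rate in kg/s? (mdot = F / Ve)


mdot = F / Ve = 1593000 / 3014 = 528.5 kg/s

528.5 kg/s


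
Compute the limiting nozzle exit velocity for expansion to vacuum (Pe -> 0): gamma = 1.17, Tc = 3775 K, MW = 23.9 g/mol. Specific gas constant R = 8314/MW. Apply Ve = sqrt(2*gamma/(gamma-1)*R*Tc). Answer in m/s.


R = 8314 / 23.9 = 347.87 J/(kg.K)
Ve = sqrt(2 * 1.17 / (1.17 - 1) * 347.87 * 3775) = 4252 m/s

4252 m/s


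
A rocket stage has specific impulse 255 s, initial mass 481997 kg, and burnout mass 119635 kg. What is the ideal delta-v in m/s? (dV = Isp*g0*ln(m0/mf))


Ve = 255 * 9.81 = 2501.55 m/s
dV = 2501.55 * ln(481997/119635) = 3486 m/s

3486 m/s


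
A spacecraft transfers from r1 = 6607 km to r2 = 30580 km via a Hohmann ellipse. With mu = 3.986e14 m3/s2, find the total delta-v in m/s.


V1 = sqrt(mu/r1) = 7767.24 m/s
dV1 = V1*(sqrt(2*r2/(r1+r2)) - 1) = 2193.8 m/s
V2 = sqrt(mu/r2) = 3610.35 m/s
dV2 = V2*(1 - sqrt(2*r1/(r1+r2))) = 1458.21 m/s
Total dV = 3652 m/s

3652 m/s


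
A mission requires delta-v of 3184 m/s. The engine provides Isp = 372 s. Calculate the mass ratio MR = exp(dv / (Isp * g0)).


Ve = 372 * 9.81 = 3649.32 m/s
MR = exp(3184 / 3649.32) = 2.393

2.393


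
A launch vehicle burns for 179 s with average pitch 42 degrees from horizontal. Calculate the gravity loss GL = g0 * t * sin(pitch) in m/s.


GL = 9.81 * 179 * sin(42 deg) = 1175 m/s

1175 m/s


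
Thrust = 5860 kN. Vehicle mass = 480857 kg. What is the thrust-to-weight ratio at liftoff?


TWR = 5860000 / (480857 * 9.81) = 1.24

1.24


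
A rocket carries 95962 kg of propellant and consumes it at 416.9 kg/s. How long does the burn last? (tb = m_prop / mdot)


tb = 95962 / 416.9 = 230.2 s

230.2 s


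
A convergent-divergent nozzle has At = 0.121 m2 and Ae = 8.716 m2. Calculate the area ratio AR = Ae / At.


AR = 8.716 / 0.121 = 72.0

72.0


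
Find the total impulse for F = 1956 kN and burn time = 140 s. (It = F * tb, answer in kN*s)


It = 1956 * 140 = 273840 kN*s

273840 kN*s


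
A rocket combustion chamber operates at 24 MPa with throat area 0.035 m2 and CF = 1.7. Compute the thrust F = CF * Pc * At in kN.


F = 1.7 * 24e6 * 0.035 = 1.4280e+06 N = 1428.0 kN

1428.0 kN


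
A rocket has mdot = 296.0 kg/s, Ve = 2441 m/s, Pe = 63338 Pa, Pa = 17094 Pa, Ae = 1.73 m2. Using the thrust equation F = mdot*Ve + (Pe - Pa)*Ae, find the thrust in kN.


F = 296.0 * 2441 + (63338 - 17094) * 1.73 = 802538.0 N = 802.5 kN

802.5 kN


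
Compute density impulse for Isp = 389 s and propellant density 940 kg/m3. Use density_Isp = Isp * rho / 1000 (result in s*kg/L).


rho*Isp = 389 * 940 / 1000 = 366 s*kg/L

366 s*kg/L


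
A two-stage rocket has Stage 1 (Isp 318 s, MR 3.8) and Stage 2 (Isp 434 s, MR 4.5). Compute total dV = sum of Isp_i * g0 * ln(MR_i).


dV1 = 318 * 9.81 * ln(3.8) = 4164.6 m/s
dV2 = 434 * 9.81 * ln(4.5) = 6403.7 m/s
Total dV = 4164.6 + 6403.7 = 10568.3 m/s ~ 10568 m/s

10568 m/s


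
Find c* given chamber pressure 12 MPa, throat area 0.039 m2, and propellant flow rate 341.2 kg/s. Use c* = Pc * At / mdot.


c* = 12e6 * 0.039 / 341.2 = 1372 m/s

1372 m/s


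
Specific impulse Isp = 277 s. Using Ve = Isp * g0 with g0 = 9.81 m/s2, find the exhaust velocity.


Ve = Isp * g0 = 277 * 9.81 = 2717.4 m/s

2717.4 m/s


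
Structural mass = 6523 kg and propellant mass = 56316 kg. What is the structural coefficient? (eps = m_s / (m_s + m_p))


eps = 6523 / (6523 + 56316) = 0.1038

0.1038


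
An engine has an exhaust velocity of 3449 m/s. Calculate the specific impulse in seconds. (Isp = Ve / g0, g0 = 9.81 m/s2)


Isp = Ve / g0 = 3449 / 9.81 = 351.6 s

351.6 s


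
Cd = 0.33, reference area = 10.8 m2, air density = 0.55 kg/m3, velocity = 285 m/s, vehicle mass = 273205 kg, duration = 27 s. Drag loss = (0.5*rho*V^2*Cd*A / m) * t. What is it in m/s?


D = 0.5 * 0.55 * 285^2 * 0.33 * 10.8 = 79608.62 N
a = 79608.62 / 273205 = 0.2914 m/s2
dV = 0.2914 * 27 = 7.9 m/s

7.9 m/s


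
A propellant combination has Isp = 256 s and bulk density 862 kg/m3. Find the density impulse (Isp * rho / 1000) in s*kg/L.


rho*Isp = 256 * 862 / 1000 = 221 s*kg/L

221 s*kg/L


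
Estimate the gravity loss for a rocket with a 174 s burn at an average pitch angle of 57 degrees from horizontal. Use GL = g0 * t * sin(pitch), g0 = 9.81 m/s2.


GL = 9.81 * 174 * sin(57 deg) = 1432 m/s

1432 m/s


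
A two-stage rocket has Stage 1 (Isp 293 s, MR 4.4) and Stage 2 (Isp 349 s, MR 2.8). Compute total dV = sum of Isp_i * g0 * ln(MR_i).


dV1 = 293 * 9.81 * ln(4.4) = 4258.6 m/s
dV2 = 349 * 9.81 * ln(2.8) = 3525.1 m/s
Total dV = 4258.6 + 3525.1 = 7783.7 m/s ~ 7784 m/s

7784 m/s


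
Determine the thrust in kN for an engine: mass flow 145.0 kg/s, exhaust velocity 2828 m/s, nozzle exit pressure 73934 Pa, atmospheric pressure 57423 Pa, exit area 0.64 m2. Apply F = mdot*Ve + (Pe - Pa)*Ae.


F = 145.0 * 2828 + (73934 - 57423) * 0.64 = 420627.0 N = 420.6 kN

420.6 kN


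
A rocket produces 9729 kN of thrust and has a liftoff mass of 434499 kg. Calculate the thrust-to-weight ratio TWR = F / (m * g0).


TWR = 9729000 / (434499 * 9.81) = 2.28

2.28


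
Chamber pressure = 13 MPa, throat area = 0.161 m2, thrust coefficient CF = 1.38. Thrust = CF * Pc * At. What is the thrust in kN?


F = 1.38 * 13e6 * 0.161 = 2.8883e+06 N = 2888.3 kN

2888.3 kN


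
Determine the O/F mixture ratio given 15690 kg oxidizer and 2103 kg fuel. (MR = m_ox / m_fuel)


MR = 15690 / 2103 = 7.46

7.46


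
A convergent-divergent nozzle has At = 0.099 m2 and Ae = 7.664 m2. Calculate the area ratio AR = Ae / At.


AR = 7.664 / 0.099 = 77.4

77.4


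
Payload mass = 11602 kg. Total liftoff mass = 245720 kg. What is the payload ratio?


PR = 11602 / 245720 = 0.0472

0.0472


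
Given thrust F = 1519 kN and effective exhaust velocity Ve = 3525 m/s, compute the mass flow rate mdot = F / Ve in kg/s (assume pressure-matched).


mdot = F / Ve = 1519000 / 3525 = 430.9 kg/s

430.9 kg/s


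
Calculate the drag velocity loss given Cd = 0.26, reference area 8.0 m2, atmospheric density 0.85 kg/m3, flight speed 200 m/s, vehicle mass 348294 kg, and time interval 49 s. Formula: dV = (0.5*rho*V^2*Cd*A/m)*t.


D = 0.5 * 0.85 * 200^2 * 0.26 * 8.0 = 35360.0 N
a = 35360.0 / 348294 = 0.1015 m/s2
dV = 0.1015 * 49 = 5.0 m/s

5.0 m/s


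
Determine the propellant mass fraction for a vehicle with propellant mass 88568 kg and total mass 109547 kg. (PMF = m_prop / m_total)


PMF = 88568 / 109547 = 0.808

0.808


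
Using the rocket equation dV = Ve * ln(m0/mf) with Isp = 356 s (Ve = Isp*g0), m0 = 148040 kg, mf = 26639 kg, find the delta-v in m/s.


Ve = 356 * 9.81 = 3492.36 m/s
dV = 3492.36 * ln(148040/26639) = 5990 m/s

5990 m/s


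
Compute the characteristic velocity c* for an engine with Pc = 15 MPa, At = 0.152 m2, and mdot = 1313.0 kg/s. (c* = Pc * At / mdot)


c* = 15e6 * 0.152 / 1313.0 = 1736 m/s

1736 m/s


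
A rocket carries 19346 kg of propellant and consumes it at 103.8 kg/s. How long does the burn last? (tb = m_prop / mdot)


tb = 19346 / 103.8 = 186.4 s

186.4 s


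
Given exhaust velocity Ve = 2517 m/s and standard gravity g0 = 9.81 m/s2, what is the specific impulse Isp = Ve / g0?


Isp = Ve / g0 = 2517 / 9.81 = 256.6 s

256.6 s


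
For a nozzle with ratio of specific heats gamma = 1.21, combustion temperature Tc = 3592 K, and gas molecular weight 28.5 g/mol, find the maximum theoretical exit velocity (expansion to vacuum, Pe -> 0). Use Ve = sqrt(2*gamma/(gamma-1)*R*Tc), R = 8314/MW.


R = 8314 / 28.5 = 291.72 J/(kg.K)
Ve = sqrt(2 * 1.21 / (1.21 - 1) * 291.72 * 3592) = 3475 m/s

3475 m/s


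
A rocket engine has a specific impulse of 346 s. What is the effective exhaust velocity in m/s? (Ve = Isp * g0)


Ve = Isp * g0 = 346 * 9.81 = 3394.3 m/s

3394.3 m/s


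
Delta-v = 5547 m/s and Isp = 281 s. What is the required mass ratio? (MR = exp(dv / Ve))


Ve = 281 * 9.81 = 2756.61 m/s
MR = exp(5547 / 2756.61) = 7.48

7.48


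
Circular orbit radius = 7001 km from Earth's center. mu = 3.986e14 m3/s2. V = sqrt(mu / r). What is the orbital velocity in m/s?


V = sqrt(3.986e14 / 7001000) = 7546 m/s

7546 m/s


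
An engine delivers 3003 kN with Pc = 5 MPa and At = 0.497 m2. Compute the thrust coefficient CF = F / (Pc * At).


CF = 3003000 / (5e6 * 0.497) = 1.21

1.21


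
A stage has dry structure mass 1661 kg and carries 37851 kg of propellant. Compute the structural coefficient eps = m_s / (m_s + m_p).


eps = 1661 / (1661 + 37851) = 0.042

0.042


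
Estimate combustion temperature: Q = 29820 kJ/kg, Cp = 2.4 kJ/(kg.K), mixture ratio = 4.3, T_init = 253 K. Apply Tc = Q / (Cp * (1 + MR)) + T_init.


Tc = 29820 / (2.4 * (1 + 4.3)) + 253 = 2597 K

2597 K


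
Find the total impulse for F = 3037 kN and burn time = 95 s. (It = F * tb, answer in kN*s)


It = 3037 * 95 = 288515 kN*s

288515 kN*s


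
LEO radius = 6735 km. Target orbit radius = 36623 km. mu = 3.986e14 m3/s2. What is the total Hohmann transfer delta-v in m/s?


V1 = sqrt(mu/r1) = 7693.07 m/s
dV1 = V1*(sqrt(2*r2/(r1+r2)) - 1) = 2305.94 m/s
V2 = sqrt(mu/r2) = 3299.07 m/s
dV2 = V2*(1 - sqrt(2*r1/(r1+r2))) = 1460.24 m/s
Total dV = 3766 m/s

3766 m/s


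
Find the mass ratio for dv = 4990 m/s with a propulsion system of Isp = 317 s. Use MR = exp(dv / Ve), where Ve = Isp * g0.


Ve = 317 * 9.81 = 3109.77 m/s
MR = exp(4990 / 3109.77) = 4.976

4.976


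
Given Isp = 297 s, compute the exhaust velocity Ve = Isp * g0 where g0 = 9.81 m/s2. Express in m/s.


Ve = Isp * g0 = 297 * 9.81 = 2913.6 m/s

2913.6 m/s


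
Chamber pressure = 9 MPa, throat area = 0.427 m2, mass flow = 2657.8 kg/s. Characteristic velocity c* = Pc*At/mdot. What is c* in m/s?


c* = 9e6 * 0.427 / 2657.8 = 1446 m/s

1446 m/s


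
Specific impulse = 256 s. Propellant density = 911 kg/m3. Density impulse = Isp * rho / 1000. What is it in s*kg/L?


rho*Isp = 256 * 911 / 1000 = 233 s*kg/L

233 s*kg/L


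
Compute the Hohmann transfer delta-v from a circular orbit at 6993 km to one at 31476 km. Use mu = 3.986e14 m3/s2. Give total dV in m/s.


V1 = sqrt(mu/r1) = 7549.82 m/s
dV1 = V1*(sqrt(2*r2/(r1+r2)) - 1) = 2108.15 m/s
V2 = sqrt(mu/r2) = 3558.6 m/s
dV2 = V2*(1 - sqrt(2*r1/(r1+r2))) = 1412.89 m/s
Total dV = 3521 m/s

3521 m/s


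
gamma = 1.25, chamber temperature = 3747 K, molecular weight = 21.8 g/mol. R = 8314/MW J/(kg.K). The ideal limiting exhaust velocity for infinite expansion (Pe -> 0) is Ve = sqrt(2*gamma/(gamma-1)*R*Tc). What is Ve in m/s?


R = 8314 / 21.8 = 381.38 J/(kg.K)
Ve = sqrt(2 * 1.25 / (1.25 - 1) * 381.38 * 3747) = 3780 m/s

3780 m/s


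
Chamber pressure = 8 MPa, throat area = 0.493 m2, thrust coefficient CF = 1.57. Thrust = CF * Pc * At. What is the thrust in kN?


F = 1.57 * 8e6 * 0.493 = 6.1921e+06 N = 6192.1 kN

6192.1 kN


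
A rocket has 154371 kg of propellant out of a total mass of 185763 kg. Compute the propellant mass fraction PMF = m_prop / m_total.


PMF = 154371 / 185763 = 0.831

0.831


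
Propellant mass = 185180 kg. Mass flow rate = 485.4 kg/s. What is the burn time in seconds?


tb = 185180 / 485.4 = 381.5 s

381.5 s


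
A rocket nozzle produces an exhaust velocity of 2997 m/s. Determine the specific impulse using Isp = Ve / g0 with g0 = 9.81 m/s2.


Isp = Ve / g0 = 2997 / 9.81 = 305.5 s

305.5 s


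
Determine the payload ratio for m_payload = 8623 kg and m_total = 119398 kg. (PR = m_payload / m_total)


PR = 8623 / 119398 = 0.0722

0.0722


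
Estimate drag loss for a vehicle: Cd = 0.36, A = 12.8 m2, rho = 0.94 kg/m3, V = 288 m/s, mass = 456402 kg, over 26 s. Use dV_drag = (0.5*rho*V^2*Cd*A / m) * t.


D = 0.5 * 0.94 * 288^2 * 0.36 * 12.8 = 179636.8 N
a = 179636.8 / 456402 = 0.3936 m/s2
dV = 0.3936 * 26 = 10.2 m/s

10.2 m/s


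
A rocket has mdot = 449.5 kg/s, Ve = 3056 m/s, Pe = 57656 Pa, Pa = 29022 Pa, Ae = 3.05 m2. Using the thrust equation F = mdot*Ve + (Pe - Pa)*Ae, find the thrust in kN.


F = 449.5 * 3056 + (57656 - 29022) * 3.05 = 1.4610e+06 N = 1461.0 kN

1461.0 kN


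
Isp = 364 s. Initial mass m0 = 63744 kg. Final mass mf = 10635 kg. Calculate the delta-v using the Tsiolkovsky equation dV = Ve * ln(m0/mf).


Ve = 364 * 9.81 = 3570.84 m/s
dV = 3570.84 * ln(63744/10635) = 6394 m/s

6394 m/s


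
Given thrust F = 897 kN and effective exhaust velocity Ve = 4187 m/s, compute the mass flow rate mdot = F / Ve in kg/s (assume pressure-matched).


mdot = F / Ve = 897000 / 4187 = 214.2 kg/s

214.2 kg/s


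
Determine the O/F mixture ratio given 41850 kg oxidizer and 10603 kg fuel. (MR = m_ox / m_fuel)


MR = 41850 / 10603 = 3.95

3.95


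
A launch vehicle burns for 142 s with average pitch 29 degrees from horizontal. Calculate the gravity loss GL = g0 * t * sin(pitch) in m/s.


GL = 9.81 * 142 * sin(29 deg) = 675 m/s

675 m/s


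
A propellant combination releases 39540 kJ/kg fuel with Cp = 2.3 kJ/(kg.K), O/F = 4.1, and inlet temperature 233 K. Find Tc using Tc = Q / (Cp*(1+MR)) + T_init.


Tc = 39540 / (2.3 * (1 + 4.1)) + 233 = 3604 K

3604 K


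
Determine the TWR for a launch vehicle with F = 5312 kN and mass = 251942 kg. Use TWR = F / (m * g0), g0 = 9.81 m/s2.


TWR = 5312000 / (251942 * 9.81) = 2.15

2.15


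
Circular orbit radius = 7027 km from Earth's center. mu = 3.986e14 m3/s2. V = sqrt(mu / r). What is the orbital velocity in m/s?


V = sqrt(3.986e14 / 7027000) = 7532 m/s

7532 m/s


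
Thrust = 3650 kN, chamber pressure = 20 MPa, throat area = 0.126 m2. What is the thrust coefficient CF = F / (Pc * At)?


CF = 3650000 / (20e6 * 0.126) = 1.45

1.45


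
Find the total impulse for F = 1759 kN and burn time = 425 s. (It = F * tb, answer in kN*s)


It = 1759 * 425 = 747575 kN*s

747575 kN*s


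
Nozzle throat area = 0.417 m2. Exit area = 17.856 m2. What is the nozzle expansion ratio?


AR = 17.856 / 0.417 = 42.8

42.8


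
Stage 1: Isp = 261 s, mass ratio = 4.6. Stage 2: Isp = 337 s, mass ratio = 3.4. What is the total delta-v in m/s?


dV1 = 261 * 9.81 * ln(4.6) = 3907.3 m/s
dV2 = 337 * 9.81 * ln(3.4) = 4045.8 m/s
Total dV = 3907.3 + 4045.8 = 7953.1 m/s ~ 7953 m/s

7953 m/s


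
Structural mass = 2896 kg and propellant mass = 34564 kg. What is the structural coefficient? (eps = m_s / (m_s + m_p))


eps = 2896 / (2896 + 34564) = 0.0773

0.0773


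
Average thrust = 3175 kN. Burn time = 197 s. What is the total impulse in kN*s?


It = 3175 * 197 = 625475 kN*s

625475 kN*s


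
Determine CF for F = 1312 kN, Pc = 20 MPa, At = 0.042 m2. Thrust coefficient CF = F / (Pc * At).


CF = 1312000 / (20e6 * 0.042) = 1.56

1.56


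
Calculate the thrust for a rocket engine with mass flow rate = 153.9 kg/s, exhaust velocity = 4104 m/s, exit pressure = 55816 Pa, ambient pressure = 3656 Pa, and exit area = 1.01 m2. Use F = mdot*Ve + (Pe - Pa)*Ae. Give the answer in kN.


F = 153.9 * 4104 + (55816 - 3656) * 1.01 = 684287.0 N = 684.3 kN

684.3 kN


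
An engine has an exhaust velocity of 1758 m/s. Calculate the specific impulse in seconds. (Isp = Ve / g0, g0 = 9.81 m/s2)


Isp = Ve / g0 = 1758 / 9.81 = 179.2 s

179.2 s


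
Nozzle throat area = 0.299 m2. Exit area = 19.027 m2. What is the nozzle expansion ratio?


AR = 19.027 / 0.299 = 63.6

63.6


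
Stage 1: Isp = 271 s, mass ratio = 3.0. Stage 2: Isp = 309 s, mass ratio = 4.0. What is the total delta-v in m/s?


dV1 = 271 * 9.81 * ln(3.0) = 2920.7 m/s
dV2 = 309 * 9.81 * ln(4.0) = 4202.3 m/s
Total dV = 2920.7 + 4202.3 = 7123.0 m/s ~ 7123 m/s

7123 m/s


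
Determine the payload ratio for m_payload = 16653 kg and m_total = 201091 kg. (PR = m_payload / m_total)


PR = 16653 / 201091 = 0.0828

0.0828


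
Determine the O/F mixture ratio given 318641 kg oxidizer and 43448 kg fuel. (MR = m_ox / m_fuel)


MR = 318641 / 43448 = 7.33

7.33


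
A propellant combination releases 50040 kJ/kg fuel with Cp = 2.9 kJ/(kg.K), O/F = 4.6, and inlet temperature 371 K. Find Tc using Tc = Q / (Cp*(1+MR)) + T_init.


Tc = 50040 / (2.9 * (1 + 4.6)) + 371 = 3452 K

3452 K


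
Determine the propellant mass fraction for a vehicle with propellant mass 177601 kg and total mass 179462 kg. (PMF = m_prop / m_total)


PMF = 177601 / 179462 = 0.99

0.99


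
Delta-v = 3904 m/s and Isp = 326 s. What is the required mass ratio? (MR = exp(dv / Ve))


Ve = 326 * 9.81 = 3198.06 m/s
MR = exp(3904 / 3198.06) = 3.39

3.39


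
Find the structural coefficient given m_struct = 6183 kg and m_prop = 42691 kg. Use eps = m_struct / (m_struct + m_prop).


eps = 6183 / (6183 + 42691) = 0.1265

0.1265


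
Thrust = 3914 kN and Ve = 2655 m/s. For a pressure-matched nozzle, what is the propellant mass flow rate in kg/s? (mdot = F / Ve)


mdot = F / Ve = 3914000 / 2655 = 1474.2 kg/s

1474.2 kg/s


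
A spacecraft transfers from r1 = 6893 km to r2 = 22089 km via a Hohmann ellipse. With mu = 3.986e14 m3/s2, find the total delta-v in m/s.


V1 = sqrt(mu/r1) = 7604.39 m/s
dV1 = V1*(sqrt(2*r2/(r1+r2)) - 1) = 1784.26 m/s
V2 = sqrt(mu/r2) = 4247.96 m/s
dV2 = V2*(1 - sqrt(2*r1/(r1+r2))) = 1318.18 m/s
Total dV = 3102 m/s

3102 m/s


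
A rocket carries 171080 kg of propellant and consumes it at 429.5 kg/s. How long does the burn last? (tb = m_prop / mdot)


tb = 171080 / 429.5 = 398.3 s

398.3 s


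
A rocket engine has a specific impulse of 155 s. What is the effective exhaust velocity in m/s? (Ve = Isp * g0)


Ve = Isp * g0 = 155 * 9.81 = 1520.6 m/s

1520.6 m/s


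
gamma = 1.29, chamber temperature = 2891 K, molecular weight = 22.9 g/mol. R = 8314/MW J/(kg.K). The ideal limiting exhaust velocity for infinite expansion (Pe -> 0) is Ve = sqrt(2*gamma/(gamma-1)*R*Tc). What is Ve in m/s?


R = 8314 / 22.9 = 363.06 J/(kg.K)
Ve = sqrt(2 * 1.29 / (1.29 - 1) * 363.06 * 2891) = 3056 m/s

3056 m/s


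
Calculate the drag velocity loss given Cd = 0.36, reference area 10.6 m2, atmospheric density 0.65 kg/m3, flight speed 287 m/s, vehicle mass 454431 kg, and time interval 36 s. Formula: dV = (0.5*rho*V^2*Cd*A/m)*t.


D = 0.5 * 0.65 * 287^2 * 0.36 * 10.6 = 102154.03 N
a = 102154.03 / 454431 = 0.2248 m/s2
dV = 0.2248 * 36 = 8.1 m/s

8.1 m/s


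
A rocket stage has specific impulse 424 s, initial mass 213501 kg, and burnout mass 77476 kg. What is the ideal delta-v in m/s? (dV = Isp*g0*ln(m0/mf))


Ve = 424 * 9.81 = 4159.44 m/s
dV = 4159.44 * ln(213501/77476) = 4216 m/s

4216 m/s


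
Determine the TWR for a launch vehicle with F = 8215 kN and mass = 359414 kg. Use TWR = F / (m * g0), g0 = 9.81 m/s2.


TWR = 8215000 / (359414 * 9.81) = 2.33

2.33


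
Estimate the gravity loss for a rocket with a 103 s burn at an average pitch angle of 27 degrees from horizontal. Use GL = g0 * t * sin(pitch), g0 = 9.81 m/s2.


GL = 9.81 * 103 * sin(27 deg) = 459 m/s

459 m/s


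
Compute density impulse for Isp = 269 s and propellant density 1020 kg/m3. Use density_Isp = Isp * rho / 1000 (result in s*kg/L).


rho*Isp = 269 * 1020 / 1000 = 274 s*kg/L

274 s*kg/L


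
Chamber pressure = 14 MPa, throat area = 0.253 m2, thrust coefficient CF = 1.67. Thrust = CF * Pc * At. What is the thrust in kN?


F = 1.67 * 14e6 * 0.253 = 5.9151e+06 N = 5915.1 kN

5915.1 kN


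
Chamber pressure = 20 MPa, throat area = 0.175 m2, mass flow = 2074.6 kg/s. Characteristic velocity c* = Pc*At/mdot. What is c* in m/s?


c* = 20e6 * 0.175 / 2074.6 = 1687 m/s

1687 m/s


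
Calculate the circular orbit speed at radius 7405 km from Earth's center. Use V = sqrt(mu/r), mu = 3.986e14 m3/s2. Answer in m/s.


V = sqrt(3.986e14 / 7405000) = 7337 m/s

7337 m/s


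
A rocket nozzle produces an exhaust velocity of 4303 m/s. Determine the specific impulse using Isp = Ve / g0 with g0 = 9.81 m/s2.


Isp = Ve / g0 = 4303 / 9.81 = 438.6 s

438.6 s


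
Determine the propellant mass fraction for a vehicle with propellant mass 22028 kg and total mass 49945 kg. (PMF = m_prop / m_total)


PMF = 22028 / 49945 = 0.441

0.441


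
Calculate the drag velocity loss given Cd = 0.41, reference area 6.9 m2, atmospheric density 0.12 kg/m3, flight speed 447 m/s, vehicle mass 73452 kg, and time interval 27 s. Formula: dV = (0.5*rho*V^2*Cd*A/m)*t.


D = 0.5 * 0.12 * 447^2 * 0.41 * 6.9 = 33915.58 N
a = 33915.58 / 73452 = 0.4617 m/s2
dV = 0.4617 * 27 = 12.5 m/s

12.5 m/s


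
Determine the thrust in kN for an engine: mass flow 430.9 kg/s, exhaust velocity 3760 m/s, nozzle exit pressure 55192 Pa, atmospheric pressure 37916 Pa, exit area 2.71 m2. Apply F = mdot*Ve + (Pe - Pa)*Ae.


F = 430.9 * 3760 + (55192 - 37916) * 2.71 = 1.6670e+06 N = 1667.0 kN

1667.0 kN


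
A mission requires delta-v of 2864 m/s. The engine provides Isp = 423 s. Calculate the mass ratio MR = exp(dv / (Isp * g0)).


Ve = 423 * 9.81 = 4149.63 m/s
MR = exp(2864 / 4149.63) = 1.994

1.994


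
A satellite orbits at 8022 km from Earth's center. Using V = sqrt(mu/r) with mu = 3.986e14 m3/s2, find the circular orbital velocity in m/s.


V = sqrt(3.986e14 / 8022000) = 7049 m/s

7049 m/s


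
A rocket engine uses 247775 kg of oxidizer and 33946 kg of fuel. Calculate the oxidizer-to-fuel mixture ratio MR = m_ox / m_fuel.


MR = 247775 / 33946 = 7.3

7.3


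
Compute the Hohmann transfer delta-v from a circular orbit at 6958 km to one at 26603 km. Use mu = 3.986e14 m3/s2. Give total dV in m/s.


V1 = sqrt(mu/r1) = 7568.79 m/s
dV1 = V1*(sqrt(2*r2/(r1+r2)) - 1) = 1961.13 m/s
V2 = sqrt(mu/r2) = 3870.82 m/s
dV2 = V2*(1 - sqrt(2*r1/(r1+r2))) = 1378.28 m/s
Total dV = 3339 m/s

3339 m/s


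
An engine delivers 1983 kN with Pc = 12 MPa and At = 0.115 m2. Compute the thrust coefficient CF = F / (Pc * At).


CF = 1983000 / (12e6 * 0.115) = 1.44

1.44


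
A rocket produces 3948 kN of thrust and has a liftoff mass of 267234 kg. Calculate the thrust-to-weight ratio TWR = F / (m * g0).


TWR = 3948000 / (267234 * 9.81) = 1.51

1.51


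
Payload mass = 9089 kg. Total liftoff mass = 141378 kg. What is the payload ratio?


PR = 9089 / 141378 = 0.0643

0.0643


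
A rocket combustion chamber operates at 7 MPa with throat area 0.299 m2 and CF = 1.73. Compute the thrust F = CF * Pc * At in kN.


F = 1.73 * 7e6 * 0.299 = 3.6209e+06 N = 3620.9 kN

3620.9 kN


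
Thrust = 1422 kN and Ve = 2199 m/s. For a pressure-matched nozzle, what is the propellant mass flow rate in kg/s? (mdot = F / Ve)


mdot = F / Ve = 1422000 / 2199 = 646.7 kg/s

646.7 kg/s


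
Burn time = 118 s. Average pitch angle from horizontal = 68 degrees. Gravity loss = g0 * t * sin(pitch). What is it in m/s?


GL = 9.81 * 118 * sin(68 deg) = 1073 m/s

1073 m/s


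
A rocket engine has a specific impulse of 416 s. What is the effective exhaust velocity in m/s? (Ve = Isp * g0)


Ve = Isp * g0 = 416 * 9.81 = 4081.0 m/s

4081.0 m/s
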